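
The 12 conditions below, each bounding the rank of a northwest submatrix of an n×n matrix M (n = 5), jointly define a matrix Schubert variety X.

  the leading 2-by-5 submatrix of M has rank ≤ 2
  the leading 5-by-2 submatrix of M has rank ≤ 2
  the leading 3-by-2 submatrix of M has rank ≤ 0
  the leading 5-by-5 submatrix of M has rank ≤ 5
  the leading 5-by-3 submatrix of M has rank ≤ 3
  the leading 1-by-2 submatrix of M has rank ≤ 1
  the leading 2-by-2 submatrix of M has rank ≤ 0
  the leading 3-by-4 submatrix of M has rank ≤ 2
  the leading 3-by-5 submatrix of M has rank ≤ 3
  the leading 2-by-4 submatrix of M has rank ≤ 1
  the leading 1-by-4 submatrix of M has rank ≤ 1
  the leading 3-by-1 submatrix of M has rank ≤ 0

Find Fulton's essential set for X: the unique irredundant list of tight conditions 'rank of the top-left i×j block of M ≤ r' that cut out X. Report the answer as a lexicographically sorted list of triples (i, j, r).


The tightest implied rank at each (i,j), from the 12 conditions:

  i=1: 0 0 1 1 1
  i=2: 0 0 1 1 2
  i=3: 0 0 1 2 3
  i=4: 1 1 2 3 4
  i=5: 1 2 3 4 5

second differences of R give the permutation w = (3, 5, 4, 1, 2).

D(w) has 7 cells with 2 SE-corners; essential set:

[(2, 4, 1), (3, 2, 0)]


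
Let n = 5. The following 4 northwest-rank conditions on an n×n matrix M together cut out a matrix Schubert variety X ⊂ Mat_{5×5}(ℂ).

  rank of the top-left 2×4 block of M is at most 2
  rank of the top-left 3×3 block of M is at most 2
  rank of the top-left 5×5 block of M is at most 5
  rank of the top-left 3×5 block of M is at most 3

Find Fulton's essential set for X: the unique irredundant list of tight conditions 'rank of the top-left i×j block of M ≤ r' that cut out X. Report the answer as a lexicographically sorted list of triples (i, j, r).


Recovering R(i,j) via the rank-extension bound from the 4 conditions:

  i=1: 1 1 1 1 1
  i=2: 1 2 2 2 2
  i=3: 1 2 2 3 3
  i=4: 1 2 3 4 4
  i=5: 1 2 3 4 5

reading off 1-entries of Δ²R: w = (1, 2, 4, 3, 5).

ℓ(w)=1; the 1 essential cell (i,j,r):

[(3, 3, 2)]


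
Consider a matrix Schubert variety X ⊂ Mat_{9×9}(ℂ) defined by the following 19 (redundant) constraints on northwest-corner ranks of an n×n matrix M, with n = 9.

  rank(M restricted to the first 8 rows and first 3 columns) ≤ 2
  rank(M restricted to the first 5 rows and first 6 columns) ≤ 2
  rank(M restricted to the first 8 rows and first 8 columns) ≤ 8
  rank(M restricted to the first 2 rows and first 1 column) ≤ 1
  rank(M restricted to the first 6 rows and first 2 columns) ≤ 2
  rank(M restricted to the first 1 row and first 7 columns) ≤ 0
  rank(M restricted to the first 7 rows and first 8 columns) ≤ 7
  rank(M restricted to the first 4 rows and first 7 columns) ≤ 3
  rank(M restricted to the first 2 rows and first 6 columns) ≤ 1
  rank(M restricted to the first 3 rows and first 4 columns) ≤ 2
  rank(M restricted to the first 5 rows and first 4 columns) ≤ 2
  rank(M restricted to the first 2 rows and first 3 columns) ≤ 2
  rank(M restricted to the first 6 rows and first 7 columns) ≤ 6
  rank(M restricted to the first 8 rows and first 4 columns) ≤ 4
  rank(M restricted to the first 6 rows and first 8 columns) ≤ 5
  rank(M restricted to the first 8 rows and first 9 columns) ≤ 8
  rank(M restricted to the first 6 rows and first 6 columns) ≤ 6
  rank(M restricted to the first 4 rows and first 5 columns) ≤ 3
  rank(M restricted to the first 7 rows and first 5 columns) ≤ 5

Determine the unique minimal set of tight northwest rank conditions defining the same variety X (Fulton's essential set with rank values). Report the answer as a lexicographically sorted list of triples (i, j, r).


Rank table r_w(9×9) implied by the 19 constraints:

  0, 0, 0, 0, 0, 0, 0, 1, 1
  1, 1, 1, 1, 1, 1, 1, 2, 2
  1, 2, 2, 2, 2, 2, 2, 3, 3
  1, 2, 2, 2, 2, 2, 3, 4, 4
  1, 2, 2, 2, 2, 2, 3, 4, 5
  1, 2, 2, 3, 3, 3, 4, 5, 6
  1, 2, 2, 3, 4, 4, 5, 6, 7
  1, 2, 2, 3, 4, 5, 6, 7, 8
  1, 2, 3, 4, 5, 6, 7, 8, 9

reading off 1-entries of Δ²R: w = (8, 1, 2, 7, 9, 4, 5, 6, 3).

Rothe diagram D(w) (18 cells), 3 SE-corners (essential conditions):

[(1, 7, 0), (5, 6, 2), (8, 3, 2)]


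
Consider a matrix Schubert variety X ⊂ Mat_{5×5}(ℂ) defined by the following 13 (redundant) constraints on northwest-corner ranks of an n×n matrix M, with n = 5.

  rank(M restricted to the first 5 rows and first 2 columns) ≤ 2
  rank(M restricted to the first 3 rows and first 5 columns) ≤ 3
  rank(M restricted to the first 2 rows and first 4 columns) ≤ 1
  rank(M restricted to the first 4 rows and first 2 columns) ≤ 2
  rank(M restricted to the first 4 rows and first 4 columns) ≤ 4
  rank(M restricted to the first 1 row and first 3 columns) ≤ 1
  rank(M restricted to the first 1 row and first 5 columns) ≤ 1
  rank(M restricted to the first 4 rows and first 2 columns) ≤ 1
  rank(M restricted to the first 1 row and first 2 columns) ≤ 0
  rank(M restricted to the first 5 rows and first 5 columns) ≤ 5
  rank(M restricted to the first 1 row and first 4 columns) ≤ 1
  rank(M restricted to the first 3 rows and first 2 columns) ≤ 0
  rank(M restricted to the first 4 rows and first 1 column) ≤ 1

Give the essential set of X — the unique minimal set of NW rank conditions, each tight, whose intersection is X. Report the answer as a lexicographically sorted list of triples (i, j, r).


Propagating the 13 rank bounds to every northwest block:

  i=1: 0 | 0 | 1 | 1 | 1
  i=2: 0 | 0 | 1 | 1 | 2
  i=3: 0 | 0 | 1 | 2 | 3
  i=4: 1 | 1 | 2 | 3 | 4
  i=5: 1 | 2 | 3 | 4 | 5

reading off 1-entries of Δ²R: w = (3, 5, 4, 1, 2).

2 SE-corners of the 7-cell Rothe diagram give Ess(w):

[(2, 4, 1), (3, 2, 0)]


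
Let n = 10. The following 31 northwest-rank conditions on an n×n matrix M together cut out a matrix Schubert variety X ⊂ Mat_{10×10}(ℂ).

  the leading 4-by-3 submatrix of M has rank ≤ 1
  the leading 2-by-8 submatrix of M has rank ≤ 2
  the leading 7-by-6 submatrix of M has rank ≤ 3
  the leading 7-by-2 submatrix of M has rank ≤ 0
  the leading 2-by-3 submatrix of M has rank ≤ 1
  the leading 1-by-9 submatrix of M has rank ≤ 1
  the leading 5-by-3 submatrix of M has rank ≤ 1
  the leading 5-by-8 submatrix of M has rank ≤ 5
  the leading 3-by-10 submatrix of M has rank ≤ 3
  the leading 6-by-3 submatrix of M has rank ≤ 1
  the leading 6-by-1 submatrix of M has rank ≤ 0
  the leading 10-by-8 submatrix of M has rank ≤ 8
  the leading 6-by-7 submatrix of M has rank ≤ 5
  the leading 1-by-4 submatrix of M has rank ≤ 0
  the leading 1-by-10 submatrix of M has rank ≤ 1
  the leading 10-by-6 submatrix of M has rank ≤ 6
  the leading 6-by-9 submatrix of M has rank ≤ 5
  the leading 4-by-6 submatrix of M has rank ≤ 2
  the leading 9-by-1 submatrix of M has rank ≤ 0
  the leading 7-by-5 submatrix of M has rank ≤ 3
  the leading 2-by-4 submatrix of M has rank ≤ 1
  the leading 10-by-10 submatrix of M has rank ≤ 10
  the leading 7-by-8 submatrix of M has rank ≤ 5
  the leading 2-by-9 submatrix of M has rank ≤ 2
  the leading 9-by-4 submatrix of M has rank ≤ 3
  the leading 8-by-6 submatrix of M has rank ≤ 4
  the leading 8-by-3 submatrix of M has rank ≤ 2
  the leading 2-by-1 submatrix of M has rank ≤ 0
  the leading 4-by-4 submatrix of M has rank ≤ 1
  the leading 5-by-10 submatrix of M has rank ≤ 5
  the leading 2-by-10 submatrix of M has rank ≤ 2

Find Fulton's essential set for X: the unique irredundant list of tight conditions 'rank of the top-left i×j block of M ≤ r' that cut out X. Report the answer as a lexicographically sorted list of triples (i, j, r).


The tightest implied rank at each (i,j), from the 31 conditions:

  row 1: 0 | 0 | 0 | 0 | 1 | 1 | 1 | 1 | 1 | 1
  row 2: 0 | 0 | 1 | 1 | 2 | 2 | 2 | 2 | 2 | 2
  row 3: 0 | 0 | 1 | 1 | 2 | 2 | 3 | 3 | 3 | 3
  row 4: 0 | 0 | 1 | 1 | 2 | 2 | 3 | 4 | 4 | 4
  row 5: 0 | 0 | 1 | 2 | 3 | 3 | 4 | 5 | 5 | 5
  row 6: 0 | 0 | 1 | 2 | 3 | 3 | 4 | 5 | 5 | 6
  row 7: 0 | 0 | 1 | 2 | 3 | 3 | 4 | 5 | 6 | 7
  row 8: 0 | 1 | 2 | 3 | 4 | 4 | 5 | 6 | 7 | 8
  row 9: 0 | 1 | 2 | 3 | 4 | 5 | 6 | 7 | 8 | 9
  row 10: 1 | 2 | 3 | 4 | 5 | 6 | 7 | 8 | 9 | 10

hence w(1..10) = (5, 3, 7, 8, 4, 10, 9, 2, 6, 1).

7 SE-corners of the 25-cell Rothe diagram give Ess(w):

[(1, 4, 0), (4, 4, 1), (4, 6, 2), (6, 9, 5), (7, 2, 0), (7, 6, 3), (9, 1, 0)]


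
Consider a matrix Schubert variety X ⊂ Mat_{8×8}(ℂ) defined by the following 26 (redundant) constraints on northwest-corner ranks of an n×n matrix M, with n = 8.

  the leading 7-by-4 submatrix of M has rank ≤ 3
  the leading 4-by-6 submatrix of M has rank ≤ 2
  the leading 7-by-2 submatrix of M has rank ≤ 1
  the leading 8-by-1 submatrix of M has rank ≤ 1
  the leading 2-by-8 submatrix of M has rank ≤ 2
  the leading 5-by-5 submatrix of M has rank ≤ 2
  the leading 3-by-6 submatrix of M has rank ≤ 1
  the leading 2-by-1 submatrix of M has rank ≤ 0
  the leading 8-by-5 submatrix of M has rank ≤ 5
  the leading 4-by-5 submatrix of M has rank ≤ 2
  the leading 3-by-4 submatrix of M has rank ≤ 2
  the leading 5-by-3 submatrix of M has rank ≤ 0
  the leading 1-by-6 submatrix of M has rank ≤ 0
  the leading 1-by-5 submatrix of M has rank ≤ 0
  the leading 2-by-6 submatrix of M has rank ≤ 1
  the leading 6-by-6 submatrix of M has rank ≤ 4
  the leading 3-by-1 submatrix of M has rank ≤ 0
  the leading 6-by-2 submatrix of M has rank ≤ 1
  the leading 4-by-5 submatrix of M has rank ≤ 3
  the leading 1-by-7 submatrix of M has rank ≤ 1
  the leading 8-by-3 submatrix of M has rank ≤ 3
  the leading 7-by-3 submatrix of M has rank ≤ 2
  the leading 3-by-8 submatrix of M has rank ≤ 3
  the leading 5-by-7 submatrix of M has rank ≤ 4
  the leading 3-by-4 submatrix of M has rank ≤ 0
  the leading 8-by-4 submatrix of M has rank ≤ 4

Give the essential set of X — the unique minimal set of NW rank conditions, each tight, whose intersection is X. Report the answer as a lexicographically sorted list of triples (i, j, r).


Propagating the 26 rank bounds to every northwest block:

  i=1: 0  0  0  0  0  0  1  1
  i=2: 0  0  0  0  1  1  2  2
  i=3: 0  0  0  0  1  1  2  3
  i=4: 0  0  0  1  2  2  3  4
  i=5: 0  0  0  1  2  3  4  5
  i=6: 1  1  1  2  3  4  5  6
  i=7: 1  1  2  3  4  5  6  7
  i=8: 1  2  3  4  5  6  7  8

reading off 1-entries of Δ²R: w = (7, 5, 8, 4, 6, 1, 3, 2).

5 SE-corners of the 22-cell Rothe diagram give Ess(w):

[(1, 6, 0), (3, 4, 0), (3, 6, 1), (5, 3, 0), (7, 2, 1)]


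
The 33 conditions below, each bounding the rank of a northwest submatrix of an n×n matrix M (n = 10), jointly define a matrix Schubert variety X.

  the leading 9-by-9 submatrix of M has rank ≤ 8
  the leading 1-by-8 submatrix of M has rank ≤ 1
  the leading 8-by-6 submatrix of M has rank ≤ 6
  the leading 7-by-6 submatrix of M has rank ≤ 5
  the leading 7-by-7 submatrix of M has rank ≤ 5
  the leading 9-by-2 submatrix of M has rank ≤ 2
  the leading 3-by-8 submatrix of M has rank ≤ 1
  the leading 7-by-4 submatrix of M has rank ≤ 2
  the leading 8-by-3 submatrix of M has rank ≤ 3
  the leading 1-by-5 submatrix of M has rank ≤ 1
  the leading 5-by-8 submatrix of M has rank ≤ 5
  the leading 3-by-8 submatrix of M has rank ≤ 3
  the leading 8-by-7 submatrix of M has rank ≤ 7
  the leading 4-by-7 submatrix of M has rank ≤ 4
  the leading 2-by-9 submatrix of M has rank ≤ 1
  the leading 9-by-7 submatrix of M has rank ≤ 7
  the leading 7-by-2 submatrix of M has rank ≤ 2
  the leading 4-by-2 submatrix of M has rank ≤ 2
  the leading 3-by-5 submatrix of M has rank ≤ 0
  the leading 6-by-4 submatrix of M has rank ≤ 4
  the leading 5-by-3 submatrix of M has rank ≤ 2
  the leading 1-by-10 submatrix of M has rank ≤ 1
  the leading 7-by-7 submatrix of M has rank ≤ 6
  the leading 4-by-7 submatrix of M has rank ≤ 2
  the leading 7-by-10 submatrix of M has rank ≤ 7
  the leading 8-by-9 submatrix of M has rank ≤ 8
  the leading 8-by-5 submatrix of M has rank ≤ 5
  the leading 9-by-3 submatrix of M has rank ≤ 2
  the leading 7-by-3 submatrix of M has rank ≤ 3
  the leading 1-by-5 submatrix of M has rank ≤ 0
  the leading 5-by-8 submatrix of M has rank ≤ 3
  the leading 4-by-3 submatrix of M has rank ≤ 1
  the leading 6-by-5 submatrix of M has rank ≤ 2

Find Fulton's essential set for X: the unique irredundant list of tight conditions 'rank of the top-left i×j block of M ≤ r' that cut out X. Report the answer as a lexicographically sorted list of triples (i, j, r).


Computing R[i][j] = min implied NW-rank bound (n=10, 33 conditions):

  row 1: 0 0 0 0 0 1 1 1 1 1
  row 2: 0 0 0 0 0 1 1 1 1 2
  row 3: 0 0 0 0 0 1 1 1 2 3
  row 4: 1 1 1 1 1 2 2 2 3 4
  row 5: 1 2 2 2 2 3 3 3 4 5
  row 6: 1 2 2 2 2 3 4 4 5 6
  row 7: 1 2 2 2 3 4 5 5 6 7
  row 8: 1 2 2 3 4 5 6 6 7 8
  row 9: 1 2 2 3 4 5 6 7 8 9
  row 10: 1 2 3 4 5 6 7 8 9 10

second differences of R give the permutation w = (6, 10, 9, 1, 2, 7, 5, 4, 8, 3).

6 SE-corners of the 27-cell Rothe diagram give Ess(w):

[(2, 9, 1), (3, 5, 0), (3, 8, 1), (6, 5, 2), (7, 4, 2), (9, 3, 2)]


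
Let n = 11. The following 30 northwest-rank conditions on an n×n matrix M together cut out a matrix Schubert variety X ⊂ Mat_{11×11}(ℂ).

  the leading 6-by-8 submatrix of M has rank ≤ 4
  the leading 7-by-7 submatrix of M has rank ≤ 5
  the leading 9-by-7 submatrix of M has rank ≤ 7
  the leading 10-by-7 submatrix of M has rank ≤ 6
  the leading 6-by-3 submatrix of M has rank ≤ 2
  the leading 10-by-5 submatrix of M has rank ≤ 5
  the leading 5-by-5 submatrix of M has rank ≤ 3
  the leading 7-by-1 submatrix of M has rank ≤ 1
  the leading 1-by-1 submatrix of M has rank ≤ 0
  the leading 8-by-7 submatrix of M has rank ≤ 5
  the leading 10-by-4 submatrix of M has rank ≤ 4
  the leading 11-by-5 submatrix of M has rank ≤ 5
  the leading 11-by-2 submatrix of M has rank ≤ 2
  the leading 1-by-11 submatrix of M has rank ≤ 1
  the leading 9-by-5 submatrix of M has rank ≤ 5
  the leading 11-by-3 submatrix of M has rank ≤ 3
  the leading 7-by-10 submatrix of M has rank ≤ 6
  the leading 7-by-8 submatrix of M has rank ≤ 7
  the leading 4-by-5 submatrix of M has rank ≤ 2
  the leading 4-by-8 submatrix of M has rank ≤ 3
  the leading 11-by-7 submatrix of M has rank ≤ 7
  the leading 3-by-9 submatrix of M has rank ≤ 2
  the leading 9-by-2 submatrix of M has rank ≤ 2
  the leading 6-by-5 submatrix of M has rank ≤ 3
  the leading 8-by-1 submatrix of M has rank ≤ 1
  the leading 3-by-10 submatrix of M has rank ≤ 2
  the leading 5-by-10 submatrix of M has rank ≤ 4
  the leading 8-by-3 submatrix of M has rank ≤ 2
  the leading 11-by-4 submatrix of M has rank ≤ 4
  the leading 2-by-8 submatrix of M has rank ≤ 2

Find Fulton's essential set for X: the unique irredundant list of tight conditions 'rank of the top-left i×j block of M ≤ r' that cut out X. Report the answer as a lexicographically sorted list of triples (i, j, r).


Reconstructing r_w from the 30 given conditions:

  0 1 1 1 1 1 1 1 1 1 1
  1 2 2 2 2 2 2 2 2 2 2
  1 2 2 2 2 2 2 2 2 2 3
  1 2 2 2 2 3 3 3 3 3 4
  1 2 2 3 3 4 4 4 4 4 5
  1 2 2 3 3 4 4 4 5 5 6
  1 2 2 3 4 5 5 5 6 6 7
  1 2 2 3 4 5 5 6 7 7 8
  1 2 3 4 5 6 6 7 8 8 9
  1 2 3 4 5 6 6 7 8 9 10
  1 2 3 4 5 6 7 8 9 10 11

giving w = (2, 1, 11, 6, 4, 9, 5, 8, 3, 10, 7) via Δ²R.

Rothe diagram D(w) (21 cells), 8 SE-corners (essential conditions):

[(1, 1, 0), (3, 10, 2), (4, 5, 2), (6, 5, 3), (6, 8, 4), (8, 3, 2), (8, 7, 5), (10, 7, 6)]


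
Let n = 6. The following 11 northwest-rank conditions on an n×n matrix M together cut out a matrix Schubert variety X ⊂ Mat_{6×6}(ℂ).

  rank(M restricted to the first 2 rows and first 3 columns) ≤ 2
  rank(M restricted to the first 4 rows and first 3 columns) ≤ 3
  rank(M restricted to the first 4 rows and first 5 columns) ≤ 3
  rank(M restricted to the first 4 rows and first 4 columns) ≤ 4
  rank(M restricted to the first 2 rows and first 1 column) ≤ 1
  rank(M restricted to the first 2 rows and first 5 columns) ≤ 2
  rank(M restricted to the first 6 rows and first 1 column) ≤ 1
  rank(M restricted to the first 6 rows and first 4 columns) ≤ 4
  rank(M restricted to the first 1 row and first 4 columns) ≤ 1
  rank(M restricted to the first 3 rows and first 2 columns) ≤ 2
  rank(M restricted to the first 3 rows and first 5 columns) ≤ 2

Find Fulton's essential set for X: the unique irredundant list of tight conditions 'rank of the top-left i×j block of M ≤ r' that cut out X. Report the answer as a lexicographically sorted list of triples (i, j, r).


Propagating the 11 rank bounds to every northwest block:

  i=1: 1  1  1  1  1  1
  i=2: 1  2  2  2  2  2
  i=3: 1  2  2  2  2  3
  i=4: 1  2  3  3  3  4
  i=5: 1  2  3  4  4  5
  i=6: 1  2  3  4  5  6

so w = (1, 2, 6, 3, 4, 5).

D(w) has 3 cells with 1 SE-corner; essential set:

[(3, 5, 2)]


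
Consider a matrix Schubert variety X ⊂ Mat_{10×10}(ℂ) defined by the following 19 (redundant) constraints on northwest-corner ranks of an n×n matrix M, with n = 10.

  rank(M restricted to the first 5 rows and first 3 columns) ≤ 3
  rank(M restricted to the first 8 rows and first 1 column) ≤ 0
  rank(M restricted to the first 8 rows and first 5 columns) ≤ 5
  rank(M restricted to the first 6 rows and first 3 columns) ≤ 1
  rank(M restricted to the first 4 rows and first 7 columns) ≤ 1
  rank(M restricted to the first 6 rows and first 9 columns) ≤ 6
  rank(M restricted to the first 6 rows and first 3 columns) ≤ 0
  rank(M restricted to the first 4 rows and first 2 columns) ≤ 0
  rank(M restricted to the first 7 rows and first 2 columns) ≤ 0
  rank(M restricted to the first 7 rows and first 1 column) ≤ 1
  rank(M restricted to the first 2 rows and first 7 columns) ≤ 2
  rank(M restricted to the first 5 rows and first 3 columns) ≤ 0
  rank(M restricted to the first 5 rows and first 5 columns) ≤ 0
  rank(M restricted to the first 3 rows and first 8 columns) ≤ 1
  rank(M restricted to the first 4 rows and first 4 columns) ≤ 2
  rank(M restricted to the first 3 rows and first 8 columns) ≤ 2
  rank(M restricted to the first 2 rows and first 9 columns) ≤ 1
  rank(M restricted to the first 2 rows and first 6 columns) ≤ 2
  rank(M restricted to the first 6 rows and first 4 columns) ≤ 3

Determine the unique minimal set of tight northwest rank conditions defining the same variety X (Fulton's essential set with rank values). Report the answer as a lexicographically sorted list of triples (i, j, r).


Rank table r_w(10×10) implied by the 19 constraints:

  R[1]: 0 | 0 | 0 | 0 | 0 | 1 | 1 | 1 | 1 | 1
  R[2]: 0 | 0 | 0 | 0 | 0 | 1 | 1 | 1 | 1 | 2
  R[3]: 0 | 0 | 0 | 0 | 0 | 1 | 1 | 1 | 2 | 3
  R[4]: 0 | 0 | 0 | 0 | 0 | 1 | 1 | 2 | 3 | 4
  R[5]: 0 | 0 | 0 | 0 | 0 | 1 | 2 | 3 | 4 | 5
  R[6]: 0 | 0 | 0 | 1 | 1 | 2 | 3 | 4 | 5 | 6
  R[7]: 0 | 0 | 1 | 2 | 2 | 3 | 4 | 5 | 6 | 7
  R[8]: 0 | 1 | 2 | 3 | 3 | 4 | 5 | 6 | 7 | 8
  R[9]: 1 | 2 | 3 | 4 | 4 | 5 | 6 | 7 | 8 | 9
  R[10]: 1 | 2 | 3 | 4 | 5 | 6 | 7 | 8 | 9 | 10

so w = (6, 10, 9, 8, 7, 4, 3, 2, 1, 5).

7 SE-corners of the 37-cell Rothe diagram give Ess(w):

[(2, 9, 1), (3, 8, 1), (4, 7, 1), (5, 5, 0), (6, 3, 0), (7, 2, 0), (8, 1, 0)]


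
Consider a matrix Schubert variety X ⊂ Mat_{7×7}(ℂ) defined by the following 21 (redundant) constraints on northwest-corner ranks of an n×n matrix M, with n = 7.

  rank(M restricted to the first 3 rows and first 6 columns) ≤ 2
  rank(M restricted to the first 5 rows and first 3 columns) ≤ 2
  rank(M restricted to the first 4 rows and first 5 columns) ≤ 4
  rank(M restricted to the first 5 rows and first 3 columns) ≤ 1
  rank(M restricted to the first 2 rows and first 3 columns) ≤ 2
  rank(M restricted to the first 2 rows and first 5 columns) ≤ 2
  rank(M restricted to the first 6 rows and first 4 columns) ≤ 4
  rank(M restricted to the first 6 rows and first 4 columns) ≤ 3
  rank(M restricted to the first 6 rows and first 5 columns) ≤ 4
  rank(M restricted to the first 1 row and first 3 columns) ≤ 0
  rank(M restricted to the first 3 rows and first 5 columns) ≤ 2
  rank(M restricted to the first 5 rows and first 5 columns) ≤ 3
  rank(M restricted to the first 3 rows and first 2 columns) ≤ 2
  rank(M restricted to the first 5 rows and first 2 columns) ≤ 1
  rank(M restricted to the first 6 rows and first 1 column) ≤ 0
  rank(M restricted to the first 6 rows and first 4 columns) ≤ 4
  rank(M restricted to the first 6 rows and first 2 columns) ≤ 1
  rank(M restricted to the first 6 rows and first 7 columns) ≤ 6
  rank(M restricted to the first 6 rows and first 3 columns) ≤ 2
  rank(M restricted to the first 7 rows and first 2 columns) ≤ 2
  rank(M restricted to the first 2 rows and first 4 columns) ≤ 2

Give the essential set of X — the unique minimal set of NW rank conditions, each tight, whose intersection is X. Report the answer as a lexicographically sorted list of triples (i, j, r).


Rank table r_w(7×7) implied by the 21 constraints:

  row 1: 0, 0, 0, 1, 1, 1, 1
  row 2: 0, 1, 1, 2, 2, 2, 2
  row 3: 0, 1, 1, 2, 2, 2, 3
  row 4: 0, 1, 1, 2, 3, 3, 4
  row 5: 0, 1, 1, 2, 3, 4, 5
  row 6: 0, 1, 2, 3, 4, 5, 6
  row 7: 1, 2, 3, 4, 5, 6, 7

so w = (4, 2, 7, 5, 6, 3, 1).

|D(w)|=13, |Ess(w)|=4:

[(1, 3, 0), (3, 6, 2), (5, 3, 1), (6, 1, 0)]


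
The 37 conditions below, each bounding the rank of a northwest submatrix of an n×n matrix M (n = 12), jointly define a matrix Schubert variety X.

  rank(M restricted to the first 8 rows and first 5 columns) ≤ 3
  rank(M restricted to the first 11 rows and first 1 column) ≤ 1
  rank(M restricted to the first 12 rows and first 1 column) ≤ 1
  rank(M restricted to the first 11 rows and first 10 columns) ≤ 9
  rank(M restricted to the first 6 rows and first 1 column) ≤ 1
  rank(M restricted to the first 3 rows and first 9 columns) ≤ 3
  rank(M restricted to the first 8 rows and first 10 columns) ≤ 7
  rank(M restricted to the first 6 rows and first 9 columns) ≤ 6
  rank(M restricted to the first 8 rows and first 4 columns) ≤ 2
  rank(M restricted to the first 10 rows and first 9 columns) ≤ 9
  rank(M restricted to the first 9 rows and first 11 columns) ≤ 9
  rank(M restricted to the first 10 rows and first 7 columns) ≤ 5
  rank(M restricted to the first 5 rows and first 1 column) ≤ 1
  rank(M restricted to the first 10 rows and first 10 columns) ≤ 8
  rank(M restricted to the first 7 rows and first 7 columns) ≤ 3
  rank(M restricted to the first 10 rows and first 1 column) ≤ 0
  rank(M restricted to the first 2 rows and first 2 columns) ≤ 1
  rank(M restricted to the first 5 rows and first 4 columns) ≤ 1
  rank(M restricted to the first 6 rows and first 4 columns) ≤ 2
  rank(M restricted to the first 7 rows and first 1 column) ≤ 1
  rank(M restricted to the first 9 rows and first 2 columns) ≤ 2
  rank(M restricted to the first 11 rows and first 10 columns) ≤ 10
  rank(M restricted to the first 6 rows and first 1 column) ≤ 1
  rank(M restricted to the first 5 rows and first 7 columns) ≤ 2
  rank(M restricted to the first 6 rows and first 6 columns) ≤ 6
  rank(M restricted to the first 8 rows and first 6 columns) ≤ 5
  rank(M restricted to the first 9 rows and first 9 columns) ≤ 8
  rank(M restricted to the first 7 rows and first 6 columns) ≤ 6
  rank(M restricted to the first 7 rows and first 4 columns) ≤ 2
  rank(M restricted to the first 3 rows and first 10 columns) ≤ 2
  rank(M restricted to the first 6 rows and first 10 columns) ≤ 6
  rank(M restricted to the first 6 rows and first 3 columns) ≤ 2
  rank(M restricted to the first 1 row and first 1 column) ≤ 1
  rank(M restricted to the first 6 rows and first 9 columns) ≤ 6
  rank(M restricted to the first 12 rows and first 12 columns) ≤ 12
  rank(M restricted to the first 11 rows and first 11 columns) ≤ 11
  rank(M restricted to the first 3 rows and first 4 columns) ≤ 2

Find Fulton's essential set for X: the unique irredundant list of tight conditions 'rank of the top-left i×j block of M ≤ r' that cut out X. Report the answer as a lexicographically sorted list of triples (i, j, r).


Reconstructing r_w from the 37 given conditions:

  row 1: 0 1 1 1 1 1 1 1 1 1 1 1
  row 2: 0 1 1 1 2 2 2 2 2 2 2 2
  row 3: 0 1 1 1 2 2 2 2 2 2 3 3
  row 4: 0 1 1 1 2 2 2 3 3 3 4 4
  row 5: 0 1 1 1 2 2 2 3 4 4 5 5
  row 6: 0 1 2 2 3 3 3 4 5 5 6 6
  row 7: 0 1 2 2 3 3 3 4 5 6 7 7
  row 8: 0 1 2 2 3 4 4 5 6 7 8 8
  row 9: 0 1 2 3 4 5 5 6 7 8 9 9
  row 10: 0 1 2 3 4 5 5 6 7 8 9 10
  row 11: 1 2 3 4 5 6 6 7 8 9 10 11
  row 12: 1 2 3 4 5 6 7 8 9 10 11 12

so w = (2, 5, 11, 8, 9, 3, 10, 6, 4, 12, 1, 7).

Rothe diagram D(w) (32 cells), 7 SE-corners (essential conditions):

[(3, 10, 2), (5, 4, 1), (5, 7, 2), (7, 7, 3), (8, 4, 2), (10, 1, 0), (10, 7, 5)]


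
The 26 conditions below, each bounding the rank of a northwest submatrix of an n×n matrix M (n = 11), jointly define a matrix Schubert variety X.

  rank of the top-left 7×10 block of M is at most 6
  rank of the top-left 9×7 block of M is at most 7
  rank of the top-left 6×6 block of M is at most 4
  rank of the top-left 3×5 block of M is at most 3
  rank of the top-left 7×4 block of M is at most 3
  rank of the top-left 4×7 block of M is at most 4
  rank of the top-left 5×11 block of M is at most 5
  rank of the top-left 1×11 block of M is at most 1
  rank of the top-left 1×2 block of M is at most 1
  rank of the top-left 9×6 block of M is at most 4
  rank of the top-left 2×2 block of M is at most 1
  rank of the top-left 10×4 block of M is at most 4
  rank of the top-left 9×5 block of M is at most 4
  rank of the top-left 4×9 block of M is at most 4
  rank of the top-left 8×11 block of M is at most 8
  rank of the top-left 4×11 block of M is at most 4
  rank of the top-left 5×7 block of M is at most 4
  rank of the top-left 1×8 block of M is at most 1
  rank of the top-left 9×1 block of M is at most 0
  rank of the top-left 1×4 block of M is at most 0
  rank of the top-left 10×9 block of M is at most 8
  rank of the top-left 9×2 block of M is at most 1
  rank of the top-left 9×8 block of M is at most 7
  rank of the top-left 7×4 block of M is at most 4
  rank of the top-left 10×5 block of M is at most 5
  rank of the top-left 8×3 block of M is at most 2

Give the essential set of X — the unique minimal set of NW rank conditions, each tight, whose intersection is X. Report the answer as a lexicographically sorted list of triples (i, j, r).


Propagating the 26 rank bounds to every northwest block:

  i=1: 0, 0, 0, 0, 1, 1, 1, 1, 1, 1, 1
  i=2: 0, 1, 1, 1, 2, 2, 2, 2, 2, 2, 2
  i=3: 0, 1, 2, 2, 3, 3, 3, 3, 3, 3, 3
  i=4: 0, 1, 2, 3, 4, 4, 4, 4, 4, 4, 4
  i=5: 0, 1, 2, 3, 4, 4, 4, 5, 5, 5, 5
  i=6: 0, 1, 2, 3, 4, 4, 5, 6, 6, 6, 6
  i=7: 0, 1, 2, 3, 4, 4, 5, 6, 6, 6, 7
  i=8: 0, 1, 2, 3, 4, 4, 5, 6, 7, 7, 8
  i=9: 0, 1, 2, 3, 4, 4, 5, 6, 7, 8, 9
  i=10: 1, 2, 3, 4, 5, 5, 6, 7, 8, 9, 10
  i=11: 1, 2, 3, 4, 5, 6, 7, 8, 9, 10, 11

the unique w with this rank table is (5, 2, 3, 4, 8, 7, 11, 9, 10, 1, 6).

5 SE-corners of the 20-cell Rothe diagram give Ess(w):

[(1, 4, 0), (5, 7, 4), (7, 10, 6), (9, 1, 0), (9, 6, 4)]


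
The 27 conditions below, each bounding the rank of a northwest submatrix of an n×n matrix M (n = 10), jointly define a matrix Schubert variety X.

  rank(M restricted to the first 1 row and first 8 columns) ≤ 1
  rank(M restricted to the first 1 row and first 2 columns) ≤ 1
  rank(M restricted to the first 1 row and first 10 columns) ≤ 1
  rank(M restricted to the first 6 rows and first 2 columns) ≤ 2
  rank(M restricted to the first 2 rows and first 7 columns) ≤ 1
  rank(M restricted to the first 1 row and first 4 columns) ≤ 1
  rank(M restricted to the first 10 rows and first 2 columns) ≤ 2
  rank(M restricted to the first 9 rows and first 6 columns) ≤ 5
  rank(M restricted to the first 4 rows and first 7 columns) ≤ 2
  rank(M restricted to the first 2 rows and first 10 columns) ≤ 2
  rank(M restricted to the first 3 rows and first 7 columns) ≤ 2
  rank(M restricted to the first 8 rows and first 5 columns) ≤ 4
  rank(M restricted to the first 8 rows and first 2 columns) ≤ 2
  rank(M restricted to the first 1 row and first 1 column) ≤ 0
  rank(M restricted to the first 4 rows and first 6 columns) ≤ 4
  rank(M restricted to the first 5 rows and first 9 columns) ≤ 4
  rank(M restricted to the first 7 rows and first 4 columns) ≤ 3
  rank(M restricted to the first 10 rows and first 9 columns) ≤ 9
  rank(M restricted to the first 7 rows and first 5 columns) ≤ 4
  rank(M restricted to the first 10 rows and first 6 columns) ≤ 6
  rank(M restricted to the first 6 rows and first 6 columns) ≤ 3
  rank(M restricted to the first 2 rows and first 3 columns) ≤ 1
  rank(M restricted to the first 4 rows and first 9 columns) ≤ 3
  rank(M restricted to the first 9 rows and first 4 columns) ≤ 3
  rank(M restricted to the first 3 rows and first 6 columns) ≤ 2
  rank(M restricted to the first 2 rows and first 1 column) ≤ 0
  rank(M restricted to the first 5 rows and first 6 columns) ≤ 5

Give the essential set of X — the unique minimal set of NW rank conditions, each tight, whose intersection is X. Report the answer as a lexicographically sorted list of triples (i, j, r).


Reconstructing r_w from the 27 given conditions:

  R[1]: 0 | 1 | 1 | 1 | 1 | 1 | 1 | 1 | 1 | 1
  R[2]: 0 | 1 | 1 | 1 | 1 | 1 | 1 | 2 | 2 | 2
  R[3]: 1 | 2 | 2 | 2 | 2 | 2 | 2 | 3 | 3 | 3
  R[4]: 1 | 2 | 2 | 2 | 2 | 2 | 2 | 3 | 3 | 4
  R[5]: 1 | 2 | 3 | 3 | 3 | 3 | 3 | 4 | 4 | 5
  R[6]: 1 | 2 | 3 | 3 | 3 | 3 | 4 | 5 | 5 | 6
  R[7]: 1 | 2 | 3 | 3 | 4 | 4 | 5 | 6 | 6 | 7
  R[8]: 1 | 2 | 3 | 3 | 4 | 5 | 6 | 7 | 7 | 8
  R[9]: 1 | 2 | 3 | 3 | 4 | 5 | 6 | 7 | 8 | 9
  R[10]: 1 | 2 | 3 | 4 | 5 | 6 | 7 | 8 | 9 | 10

giving w = (2, 8, 1, 10, 3, 7, 5, 6, 9, 4) via Δ²R.

D(w) has 19 cells with 6 SE-corners; essential set:

[(2, 1, 0), (2, 7, 1), (4, 7, 2), (4, 9, 3), (6, 6, 3), (9, 4, 3)]


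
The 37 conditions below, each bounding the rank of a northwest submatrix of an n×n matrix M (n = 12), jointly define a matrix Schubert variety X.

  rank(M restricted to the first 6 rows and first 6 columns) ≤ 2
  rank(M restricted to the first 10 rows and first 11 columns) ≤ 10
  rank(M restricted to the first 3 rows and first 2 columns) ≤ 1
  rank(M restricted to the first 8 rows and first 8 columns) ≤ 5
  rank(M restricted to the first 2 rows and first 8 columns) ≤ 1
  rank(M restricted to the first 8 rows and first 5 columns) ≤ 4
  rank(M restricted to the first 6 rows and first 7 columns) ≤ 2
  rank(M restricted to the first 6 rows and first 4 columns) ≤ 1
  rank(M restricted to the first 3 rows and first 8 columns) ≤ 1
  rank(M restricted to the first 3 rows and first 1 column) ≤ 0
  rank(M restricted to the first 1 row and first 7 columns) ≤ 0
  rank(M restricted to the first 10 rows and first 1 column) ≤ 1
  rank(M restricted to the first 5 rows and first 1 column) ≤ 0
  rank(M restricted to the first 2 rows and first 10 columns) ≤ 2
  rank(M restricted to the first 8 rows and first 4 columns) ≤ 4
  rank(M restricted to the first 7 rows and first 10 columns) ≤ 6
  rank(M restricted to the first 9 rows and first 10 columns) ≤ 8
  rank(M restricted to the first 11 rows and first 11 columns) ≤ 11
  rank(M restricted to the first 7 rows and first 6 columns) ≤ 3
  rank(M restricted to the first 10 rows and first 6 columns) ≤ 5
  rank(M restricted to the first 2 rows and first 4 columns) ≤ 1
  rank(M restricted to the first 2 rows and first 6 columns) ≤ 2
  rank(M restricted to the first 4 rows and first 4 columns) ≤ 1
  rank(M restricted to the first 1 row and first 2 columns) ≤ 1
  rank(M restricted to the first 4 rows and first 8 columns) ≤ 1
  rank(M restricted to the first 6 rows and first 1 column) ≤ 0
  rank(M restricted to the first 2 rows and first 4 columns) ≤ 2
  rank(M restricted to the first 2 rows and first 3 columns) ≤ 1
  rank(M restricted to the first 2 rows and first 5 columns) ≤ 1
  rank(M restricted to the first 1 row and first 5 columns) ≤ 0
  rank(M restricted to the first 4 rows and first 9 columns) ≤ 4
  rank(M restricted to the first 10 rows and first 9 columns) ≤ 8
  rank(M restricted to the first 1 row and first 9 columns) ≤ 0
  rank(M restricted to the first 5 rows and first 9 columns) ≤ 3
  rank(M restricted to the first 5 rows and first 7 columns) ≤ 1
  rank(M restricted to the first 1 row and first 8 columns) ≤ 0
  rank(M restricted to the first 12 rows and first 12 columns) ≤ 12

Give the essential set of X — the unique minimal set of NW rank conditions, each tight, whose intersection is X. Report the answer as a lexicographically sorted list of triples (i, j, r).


Reconstructing r_w from the 37 given conditions:

  row 1: 0  0  0  0  0  0  0  0  0  1  1  1
  row 2: 0  1  1  1  1  1  1  1  1  2  2  2
  row 3: 0  1  1  1  1  1  1  1  2  3  3  3
  row 4: 0  1  1  1  1  1  1  1  2  3  4  4
  row 5: 0  1  1  1  1  1  1  2  3  4  5  5
  row 6: 0  1  1  1  2  2  2  3  4  5  6  6
  row 7: 1  2  2  2  3  3  3  4  5  6  7  7
  row 8: 1  2  3  3  4  4  4  5  6  7  8  8
  row 9: 1  2  3  4  5  5  5  6  7  8  9  9
  row 10: 1  2  3  4  5  5  6  7  8  9  10  10
  row 11: 1  2  3  4  5  6  7  8  9  10  11  11
  row 12: 1  2  3  4  5  6  7  8  9  10  11  12

reading off 1-entries of Δ²R: w = (10, 2, 9, 11, 8, 5, 1, 3, 4, 7, 6, 12).

|D(w)|=34, |Ess(w)|=6:

[(1, 9, 0), (4, 8, 1), (5, 7, 1), (6, 1, 0), (6, 4, 1), (10, 6, 5)]


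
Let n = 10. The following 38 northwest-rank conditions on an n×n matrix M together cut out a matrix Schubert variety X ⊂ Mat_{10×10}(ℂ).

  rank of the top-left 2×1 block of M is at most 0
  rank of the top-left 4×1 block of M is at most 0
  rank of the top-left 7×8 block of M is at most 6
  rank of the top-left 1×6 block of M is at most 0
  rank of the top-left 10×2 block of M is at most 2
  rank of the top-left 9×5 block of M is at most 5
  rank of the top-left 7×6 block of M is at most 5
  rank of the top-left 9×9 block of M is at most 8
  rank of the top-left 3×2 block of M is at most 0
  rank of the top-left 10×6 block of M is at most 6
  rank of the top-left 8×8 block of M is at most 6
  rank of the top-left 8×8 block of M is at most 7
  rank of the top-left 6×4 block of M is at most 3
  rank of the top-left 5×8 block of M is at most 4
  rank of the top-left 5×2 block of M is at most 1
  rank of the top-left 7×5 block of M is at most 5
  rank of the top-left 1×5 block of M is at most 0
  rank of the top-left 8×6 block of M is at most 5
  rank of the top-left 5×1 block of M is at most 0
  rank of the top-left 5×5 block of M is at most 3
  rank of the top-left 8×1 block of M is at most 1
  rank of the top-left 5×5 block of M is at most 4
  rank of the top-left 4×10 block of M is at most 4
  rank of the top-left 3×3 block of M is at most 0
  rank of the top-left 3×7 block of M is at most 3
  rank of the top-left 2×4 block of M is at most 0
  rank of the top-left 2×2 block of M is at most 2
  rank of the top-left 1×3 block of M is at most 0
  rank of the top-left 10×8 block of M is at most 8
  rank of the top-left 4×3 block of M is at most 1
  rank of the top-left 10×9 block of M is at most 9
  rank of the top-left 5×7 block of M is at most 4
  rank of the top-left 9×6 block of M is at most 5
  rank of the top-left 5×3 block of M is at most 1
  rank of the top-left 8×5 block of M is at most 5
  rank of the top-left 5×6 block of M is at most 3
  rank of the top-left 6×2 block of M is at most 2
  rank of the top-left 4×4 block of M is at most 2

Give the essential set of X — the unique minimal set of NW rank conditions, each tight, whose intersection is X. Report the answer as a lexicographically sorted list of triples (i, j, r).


Computing R[i][j] = min implied NW-rank bound (n=10, 38 conditions):

  row 1: 0  0  0  0  0  0  1  1  1  1
  row 2: 0  0  0  0  1  1  2  2  2  2
  row 3: 0  0  0  1  2  2  3  3  3  3
  row 4: 0  1  1  2  3  3  4  4  4  4
  row 5: 0  1  1  2  3  3  4  4  5  5
  row 6: 1  2  2  3  4  4  5  5  6  6
  row 7: 1  2  3  4  5  5  6  6  7  7
  row 8: 1  2  3  4  5  5  6  6  7  8
  row 9: 1  2  3  4  5  5  6  7  8  9
  row 10: 1  2  3  4  5  6  7  8  9  10

second differences of R give the permutation w = (7, 5, 4, 2, 9, 1, 3, 10, 8, 6).

|D(w)|=21, |Ess(w)|=9:

[(1, 6, 0), (2, 4, 0), (3, 3, 0), (5, 1, 0), (5, 3, 1), (5, 6, 3), (5, 8, 4), (8, 8, 6), (9, 6, 5)]


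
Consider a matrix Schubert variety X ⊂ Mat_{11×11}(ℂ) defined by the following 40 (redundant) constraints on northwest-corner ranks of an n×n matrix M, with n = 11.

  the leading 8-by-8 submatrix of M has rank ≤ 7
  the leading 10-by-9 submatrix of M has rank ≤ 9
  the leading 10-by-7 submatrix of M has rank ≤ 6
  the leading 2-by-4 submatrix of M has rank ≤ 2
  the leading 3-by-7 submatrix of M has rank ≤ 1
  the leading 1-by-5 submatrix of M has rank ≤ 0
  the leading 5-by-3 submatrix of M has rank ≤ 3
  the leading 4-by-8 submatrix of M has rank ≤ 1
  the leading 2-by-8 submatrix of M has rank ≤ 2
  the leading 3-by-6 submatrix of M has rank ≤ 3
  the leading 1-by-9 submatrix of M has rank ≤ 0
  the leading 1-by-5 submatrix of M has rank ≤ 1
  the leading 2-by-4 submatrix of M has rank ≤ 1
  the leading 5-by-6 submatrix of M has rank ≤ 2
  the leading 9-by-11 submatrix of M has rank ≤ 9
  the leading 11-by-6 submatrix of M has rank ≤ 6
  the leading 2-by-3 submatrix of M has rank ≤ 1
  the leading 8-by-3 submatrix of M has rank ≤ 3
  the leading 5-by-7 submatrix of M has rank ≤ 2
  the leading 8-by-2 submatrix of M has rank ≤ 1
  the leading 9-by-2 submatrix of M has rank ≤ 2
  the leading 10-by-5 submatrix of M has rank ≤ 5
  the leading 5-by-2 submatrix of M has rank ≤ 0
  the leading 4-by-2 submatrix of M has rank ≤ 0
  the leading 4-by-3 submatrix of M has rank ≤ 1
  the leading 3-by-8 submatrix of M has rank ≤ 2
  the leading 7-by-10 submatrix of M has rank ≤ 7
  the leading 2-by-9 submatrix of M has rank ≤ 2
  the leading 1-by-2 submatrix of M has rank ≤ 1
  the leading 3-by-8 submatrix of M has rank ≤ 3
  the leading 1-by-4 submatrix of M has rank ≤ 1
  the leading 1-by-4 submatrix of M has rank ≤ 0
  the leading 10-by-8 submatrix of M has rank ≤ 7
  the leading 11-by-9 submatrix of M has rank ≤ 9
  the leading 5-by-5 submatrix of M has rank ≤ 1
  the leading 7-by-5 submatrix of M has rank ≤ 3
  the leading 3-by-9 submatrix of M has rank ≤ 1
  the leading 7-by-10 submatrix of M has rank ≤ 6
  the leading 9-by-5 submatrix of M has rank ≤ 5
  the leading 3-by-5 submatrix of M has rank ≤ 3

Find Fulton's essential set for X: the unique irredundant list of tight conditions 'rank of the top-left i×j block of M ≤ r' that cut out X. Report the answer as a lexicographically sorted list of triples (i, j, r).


The tightest implied rank at each (i,j), from the 40 conditions:

  0, 0, 0, 0, 0, 0, 0, 0, 0, 1, 1
  0, 0, 1, 1, 1, 1, 1, 1, 1, 2, 2
  0, 0, 1, 1, 1, 1, 1, 1, 1, 2, 3
  0, 0, 1, 1, 1, 1, 1, 1, 2, 3, 4
  0, 0, 1, 1, 1, 2, 2, 2, 3, 4, 5
  1, 1, 2, 2, 2, 3, 3, 3, 4, 5, 6
  1, 1, 2, 3, 3, 4, 4, 4, 5, 6, 7
  1, 1, 2, 3, 4, 5, 5, 5, 6, 7, 8
  1, 2, 3, 4, 5, 6, 6, 6, 7, 8, 9
  1, 2, 3, 4, 5, 6, 6, 7, 8, 9, 10
  1, 2, 3, 4, 5, 6, 7, 8, 9, 10, 11

hence w(1..11) = (10, 3, 11, 9, 6, 1, 4, 5, 2, 8, 7).

Fulton essential set (7 of the 33 Rothe cells):

[(1, 9, 0), (3, 9, 1), (4, 8, 1), (5, 2, 0), (5, 5, 1), (8, 2, 1), (10, 7, 6)]


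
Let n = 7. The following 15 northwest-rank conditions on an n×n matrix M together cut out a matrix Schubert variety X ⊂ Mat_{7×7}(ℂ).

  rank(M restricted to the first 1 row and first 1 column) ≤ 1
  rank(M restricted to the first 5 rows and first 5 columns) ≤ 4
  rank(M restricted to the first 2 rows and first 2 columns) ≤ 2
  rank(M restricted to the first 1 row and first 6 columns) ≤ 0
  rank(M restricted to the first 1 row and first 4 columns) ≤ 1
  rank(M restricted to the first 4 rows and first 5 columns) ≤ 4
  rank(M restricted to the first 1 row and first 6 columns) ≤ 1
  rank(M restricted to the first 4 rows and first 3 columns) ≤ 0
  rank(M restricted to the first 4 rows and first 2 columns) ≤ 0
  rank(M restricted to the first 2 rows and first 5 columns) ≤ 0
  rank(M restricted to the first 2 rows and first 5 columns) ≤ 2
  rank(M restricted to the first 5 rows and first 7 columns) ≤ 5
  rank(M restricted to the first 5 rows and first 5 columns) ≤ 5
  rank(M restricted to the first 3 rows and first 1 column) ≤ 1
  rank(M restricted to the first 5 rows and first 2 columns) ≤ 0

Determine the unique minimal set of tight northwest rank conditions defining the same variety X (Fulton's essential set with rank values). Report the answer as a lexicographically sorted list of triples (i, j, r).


The tightest implied rank at each (i,j), from the 15 conditions:

  R[1]: 0  0  0  0  0  0  1
  R[2]: 0  0  0  0  0  1  2
  R[3]: 0  0  0  1  1  2  3
  R[4]: 0  0  0  1  2  3  4
  R[5]: 0  0  1  2  3  4  5
  R[6]: 1  1  2  3  4  5  6
  R[7]: 1  2  3  4  5  6  7

hence w(1..7) = (7, 6, 4, 5, 3, 1, 2).

4 SE-corners of the 19-cell Rothe diagram give Ess(w):

[(1, 6, 0), (2, 5, 0), (4, 3, 0), (5, 2, 0)]
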